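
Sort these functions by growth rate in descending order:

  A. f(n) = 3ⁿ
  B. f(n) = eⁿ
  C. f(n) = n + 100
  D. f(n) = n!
D > A > B > C

Comparing growth rates:
D = n! is O(n!)
A = 3ⁿ is O(3ⁿ)
B = eⁿ is O(eⁿ)
C = n + 100 is O(n)

Therefore, the order from fastest to slowest is: D > A > B > C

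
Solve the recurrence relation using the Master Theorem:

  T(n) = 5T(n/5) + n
Θ(n log n)

Master Theorem: a = 5, b = 5, f(n) = n.
Compute the critical exponent d = log₅(5) = 1.
Compare f(n) = Θ(n) against n^d:
  k = 1 = d, so f(n) = Θ(n^d) — Case 2.
  Work is balanced across levels: T(n) = Θ(n^d log n) = Θ(n log n).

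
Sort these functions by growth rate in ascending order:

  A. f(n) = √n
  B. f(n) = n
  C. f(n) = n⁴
A < B < C

Comparing growth rates:
A = √n is O(√n)
B = n is O(n)
C = n⁴ is O(n⁴)

Therefore, the order from slowest to fastest is: A < B < C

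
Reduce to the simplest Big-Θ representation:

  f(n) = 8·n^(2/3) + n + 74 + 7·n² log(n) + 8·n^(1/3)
Θ(n² log n)

Order the terms by growth rate: 74 ≺ 8·n^(1/3) ≺ 8·n^(2/3) ≺ n ≺ 7·n² log(n).
The fastest-growing term 7·n² log(n) dominates as n → ∞; dropping its constant factor gives Θ(n² log n).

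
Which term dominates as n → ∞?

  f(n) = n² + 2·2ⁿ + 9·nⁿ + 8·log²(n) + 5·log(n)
9·nⁿ

Looking at each term:
  - n² is O(n²)
  - 2·2ⁿ is O(2ⁿ)
  - 9·nⁿ is O(nⁿ)
  - 8·log²(n) is O(log² n)
  - 5·log(n) is O(log n)

The term 9·nⁿ (O(nⁿ)) grows fastest and dominates all others.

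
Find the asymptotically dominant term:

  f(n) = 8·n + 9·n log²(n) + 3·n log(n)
9·n log²(n)

Looking at each term:
  - 8·n is O(n)
  - 9·n log²(n) is O(n log² n)
  - 3·n log(n) is O(n log n)

The term 9·n log²(n) (O(n log² n)) grows fastest and dominates all others.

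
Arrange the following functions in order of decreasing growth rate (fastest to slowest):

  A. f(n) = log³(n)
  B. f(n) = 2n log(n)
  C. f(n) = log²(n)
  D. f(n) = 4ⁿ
D > B > A > C

Comparing growth rates:
D = 4ⁿ is O(4ⁿ)
B = 2n log(n) is O(n log n)
A = log³(n) is O(log³ n)
C = log²(n) is O(log² n)

Therefore, the order from fastest to slowest is: D > B > A > C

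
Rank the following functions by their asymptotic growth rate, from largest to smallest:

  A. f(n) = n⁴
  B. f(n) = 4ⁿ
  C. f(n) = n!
C > B > A

Comparing growth rates:
C = n! is O(n!)
B = 4ⁿ is O(4ⁿ)
A = n⁴ is O(n⁴)

Therefore, the order from fastest to slowest is: C > B > A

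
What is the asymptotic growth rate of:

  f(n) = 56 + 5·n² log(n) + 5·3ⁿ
Θ(3ⁿ)

Order the terms by growth rate: 56 ≺ 5·n² log(n) ≺ 5·3ⁿ.
The fastest-growing term 5·3ⁿ dominates as n → ∞; dropping its constant factor gives Θ(3ⁿ).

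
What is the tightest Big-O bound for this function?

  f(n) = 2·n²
O(n²)

The dominant term in 2·n² is 2·n², which is Θ(n²).
Constants are absorbed, so the tightest bound is O(n²).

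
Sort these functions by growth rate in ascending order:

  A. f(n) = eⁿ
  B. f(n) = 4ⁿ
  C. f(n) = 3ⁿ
A < C < B

Comparing growth rates:
A = eⁿ is O(eⁿ)
C = 3ⁿ is O(3ⁿ)
B = 4ⁿ is O(4ⁿ)

Therefore, the order from slowest to fastest is: A < C < B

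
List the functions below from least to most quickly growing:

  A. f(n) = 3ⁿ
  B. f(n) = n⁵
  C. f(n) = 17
C < B < A

Comparing growth rates:
C = 17 is O(1)
B = n⁵ is O(n⁵)
A = 3ⁿ is O(3ⁿ)

Therefore, the order from slowest to fastest is: C < B < A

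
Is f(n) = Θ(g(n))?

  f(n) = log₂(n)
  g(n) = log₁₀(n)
True

f(n) = log₂(n) and g(n) = log₁₀(n) are both O(log n).
Since they have the same asymptotic growth rate, f(n) = Θ(g(n)) is true.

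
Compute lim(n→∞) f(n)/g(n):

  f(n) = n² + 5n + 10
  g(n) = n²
1

Since n² + 5n + 10 and n² have the same growth rate (O(n²)),
the ratio converges to a constant: 1.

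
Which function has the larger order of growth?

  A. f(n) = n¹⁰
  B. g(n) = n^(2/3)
A

f(n) = n¹⁰ is O(n¹⁰), while g(n) = n^(2/3) is O(n^(2/3)).
Since O(n¹⁰) grows faster than O(n^(2/3)), f(n) dominates.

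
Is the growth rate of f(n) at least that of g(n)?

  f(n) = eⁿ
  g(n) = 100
True

f(n) = eⁿ is O(eⁿ), and g(n) = 100 is O(1).
Since O(eⁿ) grows at least as fast as O(1), f(n) = Ω(g(n)) is true.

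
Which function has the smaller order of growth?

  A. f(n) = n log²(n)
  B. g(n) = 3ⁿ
A

f(n) = n log²(n) is O(n log² n), while g(n) = 3ⁿ is O(3ⁿ).
Since O(n log² n) grows slower than O(3ⁿ), f(n) is dominated.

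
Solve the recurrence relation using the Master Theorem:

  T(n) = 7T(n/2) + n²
Θ(n^log₂(7))

Master Theorem: a = 7, b = 2, f(n) = n².
Compute the critical exponent d = log₂(7) = 2.807.
Compare f(n) = Θ(n²) against n^d:
  k = 2 < d = 2.807, so f(n) = O(n^(d-ε)) — Case 1.
  The recursion cost dominates: T(n) = Θ(n^d) = Θ(n^log₂(7)).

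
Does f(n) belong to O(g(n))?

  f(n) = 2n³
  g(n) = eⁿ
True

f(n) = 2n³ is O(n³), and g(n) = eⁿ is O(eⁿ).
Since O(n³) ⊆ O(eⁿ) (f grows no faster than g), f(n) = O(g(n)) is true.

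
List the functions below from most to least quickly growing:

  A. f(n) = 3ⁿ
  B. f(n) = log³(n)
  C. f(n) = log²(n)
A > B > C

Comparing growth rates:
A = 3ⁿ is O(3ⁿ)
B = log³(n) is O(log³ n)
C = log²(n) is O(log² n)

Therefore, the order from fastest to slowest is: A > B > C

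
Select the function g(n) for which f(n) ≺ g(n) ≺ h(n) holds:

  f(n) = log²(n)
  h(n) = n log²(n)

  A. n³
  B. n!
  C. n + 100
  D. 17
C

We need g(n) with log²(n) = o(g(n)) and g(n) = o(n log²(n)), i.e. O(log² n) ≺ g ≺ O(n log² n).
Check each option:
  A. n³ — O(n³) does not grow strictly slower than h(n)
  B. n! — O(n!) does not grow strictly slower than h(n)
  C. n + 100 — O(n) is strictly between O(log² n) and O(n log² n) ✓
  D. 17 — O(1) does not grow strictly faster than f(n)

Only option C (n + 100) lies strictly between.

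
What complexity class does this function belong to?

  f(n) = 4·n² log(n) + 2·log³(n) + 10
O(n² log n)

The dominant term in 4·n² log(n) + 2·log³(n) + 10 is 4·n² log(n), which is Θ(n² log n).
Lower-order terms (2·log³(n), 10) are asymptotically negligible.
Constants are absorbed, so the tightest bound is O(n² log n).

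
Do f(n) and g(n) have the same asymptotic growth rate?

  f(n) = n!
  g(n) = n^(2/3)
False

f(n) = n! is O(n!), and g(n) = n^(2/3) is O(n^(2/3)).
Since they have different growth rates, f(n) = Θ(g(n)) is false.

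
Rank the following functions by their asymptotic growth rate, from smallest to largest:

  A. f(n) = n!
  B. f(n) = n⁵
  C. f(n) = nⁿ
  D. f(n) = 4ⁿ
B < D < A < C

Comparing growth rates:
B = n⁵ is O(n⁵)
D = 4ⁿ is O(4ⁿ)
A = n! is O(n!)
C = nⁿ is O(nⁿ)

Therefore, the order from slowest to fastest is: B < D < A < C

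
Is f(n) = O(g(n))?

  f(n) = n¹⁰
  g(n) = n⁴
False

f(n) = n¹⁰ is O(n¹⁰), and g(n) = n⁴ is O(n⁴).
Since O(n¹⁰) grows faster than O(n⁴), f(n) = O(g(n)) is false.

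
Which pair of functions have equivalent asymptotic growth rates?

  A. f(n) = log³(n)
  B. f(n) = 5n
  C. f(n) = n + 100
B and C

Examining each function:
  A. log³(n) is O(log³ n)
  B. 5n is O(n)
  C. n + 100 is O(n)

Functions B and C both have the same complexity class.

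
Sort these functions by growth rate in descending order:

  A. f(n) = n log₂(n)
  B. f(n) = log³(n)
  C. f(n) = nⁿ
C > A > B

Comparing growth rates:
C = nⁿ is O(nⁿ)
A = n log₂(n) is O(n log n)
B = log³(n) is O(log³ n)

Therefore, the order from fastest to slowest is: C > A > B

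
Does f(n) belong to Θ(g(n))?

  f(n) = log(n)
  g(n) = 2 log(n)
True

f(n) = log(n) and g(n) = 2 log(n) are both O(log n).
Since they have the same asymptotic growth rate, f(n) = Θ(g(n)) is true.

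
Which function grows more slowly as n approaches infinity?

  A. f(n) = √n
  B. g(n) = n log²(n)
A

f(n) = √n is O(√n), while g(n) = n log²(n) is O(n log² n).
Since O(√n) grows slower than O(n log² n), f(n) is dominated.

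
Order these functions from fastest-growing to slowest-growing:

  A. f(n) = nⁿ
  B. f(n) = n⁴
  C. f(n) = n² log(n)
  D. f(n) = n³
A > B > D > C

Comparing growth rates:
A = nⁿ is O(nⁿ)
B = n⁴ is O(n⁴)
D = n³ is O(n³)
C = n² log(n) is O(n² log n)

Therefore, the order from fastest to slowest is: A > B > D > C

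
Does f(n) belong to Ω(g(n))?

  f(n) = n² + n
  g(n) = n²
True

f(n) = n² + n and g(n) = n² are both O(n²).
Big-Ω permits equal growth rates (f ≥ c·g for some c > 0), so f(n) = Ω(g(n)) is true.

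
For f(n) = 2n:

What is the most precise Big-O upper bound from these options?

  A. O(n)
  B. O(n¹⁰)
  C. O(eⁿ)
A

f(n) = 2n is O(n).
All listed options are valid Big-O bounds (upper bounds),
but O(n) is the tightest (smallest valid bound).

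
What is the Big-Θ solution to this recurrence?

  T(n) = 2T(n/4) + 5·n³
Θ(n³)

Master Theorem: a = 2, b = 4, f(n) = 5·n³.
Compute the critical exponent d = log₄(2) = 0.500.
Compare f(n) = Θ(n³) against n^d:
  k = 3 > d = 0.500, so f(n) = Ω(n^(d+ε)) — Case 3.
  Regularity: a·(n/b)^3/n^3 = a/b^3 = 2/64 < 1 ✓.
  The top-level work dominates: T(n) = Θ(f(n)) = Θ(n³).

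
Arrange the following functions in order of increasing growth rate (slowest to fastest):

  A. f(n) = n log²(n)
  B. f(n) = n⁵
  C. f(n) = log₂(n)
C < A < B

Comparing growth rates:
C = log₂(n) is O(log n)
A = n log²(n) is O(n log² n)
B = n⁵ is O(n⁵)

Therefore, the order from slowest to fastest is: C < A < B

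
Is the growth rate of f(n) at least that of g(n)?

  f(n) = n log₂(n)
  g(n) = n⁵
False

f(n) = n log₂(n) is O(n log n), and g(n) = n⁵ is O(n⁵).
Since O(n log n) grows slower than O(n⁵), f(n) = Ω(g(n)) is false.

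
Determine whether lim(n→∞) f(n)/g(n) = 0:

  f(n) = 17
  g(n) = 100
False

f(n) = 17 is O(1), and g(n) = 100 is O(1).
Since they have the same growth rate, f(n) = o(g(n)) is false.
(f = o(g) requires f to grow strictly slower, not equal.)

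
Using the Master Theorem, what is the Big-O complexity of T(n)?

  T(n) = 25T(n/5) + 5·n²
Θ(n² log n)

Master Theorem: a = 25, b = 5, f(n) = 5·n².
Compute the critical exponent d = log₅(25) = 2.
Compare f(n) = Θ(n²) against n^d:
  k = 2 = d, so f(n) = Θ(n^d) — Case 2.
  Work is balanced across levels: T(n) = Θ(n^d log n) = Θ(n² log n).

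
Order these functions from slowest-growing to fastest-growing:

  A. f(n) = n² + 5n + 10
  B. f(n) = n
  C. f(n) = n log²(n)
B < C < A

Comparing growth rates:
B = n is O(n)
C = n log²(n) is O(n log² n)
A = n² + 5n + 10 is O(n²)

Therefore, the order from slowest to fastest is: B < C < A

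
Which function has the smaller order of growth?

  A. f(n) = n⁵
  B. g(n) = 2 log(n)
B

f(n) = n⁵ is O(n⁵), while g(n) = 2 log(n) is O(log n).
Since O(log n) grows slower than O(n⁵), g(n) is dominated.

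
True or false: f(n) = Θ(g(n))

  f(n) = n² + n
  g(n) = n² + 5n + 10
True

f(n) = n² + n and g(n) = n² + 5n + 10 are both O(n²).
Since they have the same asymptotic growth rate, f(n) = Θ(g(n)) is true.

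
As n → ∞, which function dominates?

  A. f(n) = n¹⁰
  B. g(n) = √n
A

f(n) = n¹⁰ is O(n¹⁰), while g(n) = √n is O(√n).
Since O(n¹⁰) grows faster than O(√n), f(n) dominates.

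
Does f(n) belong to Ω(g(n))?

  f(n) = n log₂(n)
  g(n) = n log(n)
True

f(n) = n log₂(n) and g(n) = n log(n) are both O(n log n).
Big-Ω permits equal growth rates (f ≥ c·g for some c > 0), so f(n) = Ω(g(n)) is true.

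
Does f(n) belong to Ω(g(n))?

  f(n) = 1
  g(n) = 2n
False

f(n) = 1 is O(1), and g(n) = 2n is O(n).
Since O(1) grows slower than O(n), f(n) = Ω(g(n)) is false.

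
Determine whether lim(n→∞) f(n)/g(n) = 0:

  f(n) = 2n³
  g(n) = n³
False

f(n) = 2n³ is O(n³), and g(n) = n³ is O(n³).
Since they have the same growth rate, f(n) = o(g(n)) is false.
(f = o(g) requires f to grow strictly slower, not equal.)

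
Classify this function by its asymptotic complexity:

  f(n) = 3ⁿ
O(3ⁿ)

The dominant term in 3ⁿ is 3ⁿ, which is Θ(3ⁿ).
Constants are absorbed, so the tightest bound is O(3ⁿ).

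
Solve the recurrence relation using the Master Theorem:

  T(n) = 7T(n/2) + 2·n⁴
Θ(n⁴)

Master Theorem: a = 7, b = 2, f(n) = 2·n⁴.
Compute the critical exponent d = log₂(7) = 2.807.
Compare f(n) = Θ(n⁴) against n^d:
  k = 4 > d = 2.807, so f(n) = Ω(n^(d+ε)) — Case 3.
  Regularity: a·(n/b)^4/n^4 = a/b^4 = 7/16 < 1 ✓.
  The top-level work dominates: T(n) = Θ(f(n)) = Θ(n⁴).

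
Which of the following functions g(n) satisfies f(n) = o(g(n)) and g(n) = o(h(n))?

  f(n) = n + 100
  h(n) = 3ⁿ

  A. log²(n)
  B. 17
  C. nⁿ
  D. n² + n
D

We need g(n) with n + 100 = o(g(n)) and g(n) = o(3ⁿ), i.e. O(n) ≺ g ≺ O(3ⁿ).
Check each option:
  A. log²(n) — O(log² n) does not grow strictly faster than f(n)
  B. 17 — O(1) does not grow strictly faster than f(n)
  C. nⁿ — O(nⁿ) does not grow strictly slower than h(n)
  D. n² + n — O(n²) is strictly between O(n) and O(3ⁿ) ✓

Only option D (n² + n) lies strictly between.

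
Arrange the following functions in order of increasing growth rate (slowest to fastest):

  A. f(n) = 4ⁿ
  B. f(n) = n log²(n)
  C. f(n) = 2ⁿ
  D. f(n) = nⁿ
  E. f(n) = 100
E < B < C < A < D

Comparing growth rates:
E = 100 is O(1)
B = n log²(n) is O(n log² n)
C = 2ⁿ is O(2ⁿ)
A = 4ⁿ is O(4ⁿ)
D = nⁿ is O(nⁿ)

Therefore, the order from slowest to fastest is: E < B < C < A < D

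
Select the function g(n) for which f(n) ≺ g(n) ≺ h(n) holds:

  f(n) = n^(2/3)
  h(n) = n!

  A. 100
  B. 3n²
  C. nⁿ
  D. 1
B

We need g(n) with n^(2/3) = o(g(n)) and g(n) = o(n!), i.e. O(n^(2/3)) ≺ g ≺ O(n!).
Check each option:
  A. 100 — O(1) does not grow strictly faster than f(n)
  B. 3n² — O(n²) is strictly between O(n^(2/3)) and O(n!) ✓
  C. nⁿ — O(nⁿ) does not grow strictly slower than h(n)
  D. 1 — O(1) does not grow strictly faster than f(n)

Only option B (3n²) lies strictly between.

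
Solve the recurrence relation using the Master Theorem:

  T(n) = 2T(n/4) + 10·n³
Θ(n³)

Master Theorem: a = 2, b = 4, f(n) = 10·n³.
Compute the critical exponent d = log₄(2) = 0.500.
Compare f(n) = Θ(n³) against n^d:
  k = 3 > d = 0.500, so f(n) = Ω(n^(d+ε)) — Case 3.
  Regularity: a·(n/b)^3/n^3 = a/b^3 = 2/64 < 1 ✓.
  The top-level work dominates: T(n) = Θ(f(n)) = Θ(n³).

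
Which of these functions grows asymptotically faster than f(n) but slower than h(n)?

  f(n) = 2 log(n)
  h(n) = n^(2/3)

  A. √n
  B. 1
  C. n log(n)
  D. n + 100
A

We need g(n) with 2 log(n) = o(g(n)) and g(n) = o(n^(2/3)), i.e. O(log n) ≺ g ≺ O(n^(2/3)).
Check each option:
  A. √n — O(√n) is strictly between O(log n) and O(n^(2/3)) ✓
  B. 1 — O(1) does not grow strictly faster than f(n)
  C. n log(n) — O(n log n) does not grow strictly slower than h(n)
  D. n + 100 — O(n) does not grow strictly slower than h(n)

Only option A (√n) lies strictly between.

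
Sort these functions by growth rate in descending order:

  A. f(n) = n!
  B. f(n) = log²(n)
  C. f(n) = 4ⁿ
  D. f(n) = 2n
A > C > D > B

Comparing growth rates:
A = n! is O(n!)
C = 4ⁿ is O(4ⁿ)
D = 2n is O(n)
B = log²(n) is O(log² n)

Therefore, the order from fastest to slowest is: A > C > D > B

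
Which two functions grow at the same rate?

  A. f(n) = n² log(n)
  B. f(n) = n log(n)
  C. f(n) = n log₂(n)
B and C

Examining each function:
  A. n² log(n) is O(n² log n)
  B. n log(n) is O(n log n)
  C. n log₂(n) is O(n log n)

Functions B and C both have the same complexity class.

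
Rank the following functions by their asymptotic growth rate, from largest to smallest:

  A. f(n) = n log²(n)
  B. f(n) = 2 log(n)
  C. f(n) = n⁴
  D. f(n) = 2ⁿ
D > C > A > B

Comparing growth rates:
D = 2ⁿ is O(2ⁿ)
C = n⁴ is O(n⁴)
A = n log²(n) is O(n log² n)
B = 2 log(n) is O(log n)

Therefore, the order from fastest to slowest is: D > C > A > B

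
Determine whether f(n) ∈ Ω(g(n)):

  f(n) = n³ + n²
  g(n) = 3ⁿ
False

f(n) = n³ + n² is O(n³), and g(n) = 3ⁿ is O(3ⁿ).
Since O(n³) grows slower than O(3ⁿ), f(n) = Ω(g(n)) is false.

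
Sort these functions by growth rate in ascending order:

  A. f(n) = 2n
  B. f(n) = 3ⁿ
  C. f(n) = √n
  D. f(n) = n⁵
C < A < D < B

Comparing growth rates:
C = √n is O(√n)
A = 2n is O(n)
D = n⁵ is O(n⁵)
B = 3ⁿ is O(3ⁿ)

Therefore, the order from slowest to fastest is: C < A < D < B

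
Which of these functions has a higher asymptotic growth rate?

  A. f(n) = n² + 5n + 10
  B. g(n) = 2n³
B

f(n) = n² + 5n + 10 is O(n²), while g(n) = 2n³ is O(n³).
Since O(n³) grows faster than O(n²), g(n) dominates.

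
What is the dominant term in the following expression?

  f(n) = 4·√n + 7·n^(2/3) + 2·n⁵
2·n⁵

Looking at each term:
  - 4·√n is O(√n)
  - 7·n^(2/3) is O(n^(2/3))
  - 2·n⁵ is O(n⁵)

The term 2·n⁵ (O(n⁵)) grows fastest and dominates all others.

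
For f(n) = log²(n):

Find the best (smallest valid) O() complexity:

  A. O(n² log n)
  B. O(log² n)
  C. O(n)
B

f(n) = log²(n) is O(log² n).
All listed options are valid Big-O bounds (upper bounds),
but O(log² n) is the tightest (smallest valid bound).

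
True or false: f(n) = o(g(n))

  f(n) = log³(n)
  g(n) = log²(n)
False

f(n) = log³(n) is O(log³ n), and g(n) = log²(n) is O(log² n).
Since O(log³ n) grows faster than or equal to O(log² n), f(n) = o(g(n)) is false.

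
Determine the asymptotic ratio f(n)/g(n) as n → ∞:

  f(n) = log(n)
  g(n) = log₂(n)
log(2)

Since log(n) and log₂(n) have the same growth rate (O(log n)),
the ratio converges to a constant: log(2).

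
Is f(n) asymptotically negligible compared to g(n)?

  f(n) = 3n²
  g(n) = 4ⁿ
True

f(n) = 3n² is O(n²), and g(n) = 4ⁿ is O(4ⁿ).
Since O(n²) grows strictly slower than O(4ⁿ), f(n) = o(g(n)) is true.
This means lim(n→∞) f(n)/g(n) = 0.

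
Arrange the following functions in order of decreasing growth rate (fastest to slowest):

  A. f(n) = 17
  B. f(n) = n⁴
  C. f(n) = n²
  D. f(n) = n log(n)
B > C > D > A

Comparing growth rates:
B = n⁴ is O(n⁴)
C = n² is O(n²)
D = n log(n) is O(n log n)
A = 17 is O(1)

Therefore, the order from fastest to slowest is: B > C > D > A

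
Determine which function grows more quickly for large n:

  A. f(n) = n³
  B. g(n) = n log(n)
A

f(n) = n³ is O(n³), while g(n) = n log(n) is O(n log n).
Since O(n³) grows faster than O(n log n), f(n) dominates.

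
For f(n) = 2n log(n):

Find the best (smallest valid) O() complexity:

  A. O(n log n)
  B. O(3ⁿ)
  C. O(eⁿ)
A

f(n) = 2n log(n) is O(n log n).
All listed options are valid Big-O bounds (upper bounds),
but O(n log n) is the tightest (smallest valid bound).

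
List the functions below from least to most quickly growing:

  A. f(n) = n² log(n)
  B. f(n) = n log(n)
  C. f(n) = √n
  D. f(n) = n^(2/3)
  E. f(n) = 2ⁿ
C < D < B < A < E

Comparing growth rates:
C = √n is O(√n)
D = n^(2/3) is O(n^(2/3))
B = n log(n) is O(n log n)
A = n² log(n) is O(n² log n)
E = 2ⁿ is O(2ⁿ)

Therefore, the order from slowest to fastest is: C < D < B < A < E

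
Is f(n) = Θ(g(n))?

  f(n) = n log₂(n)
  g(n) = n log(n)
True

f(n) = n log₂(n) and g(n) = n log(n) are both O(n log n).
Since they have the same asymptotic growth rate, f(n) = Θ(g(n)) is true.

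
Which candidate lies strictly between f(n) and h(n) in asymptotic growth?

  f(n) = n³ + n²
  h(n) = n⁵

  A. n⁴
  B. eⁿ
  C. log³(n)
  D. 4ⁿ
A

We need g(n) with n³ + n² = o(g(n)) and g(n) = o(n⁵), i.e. O(n³) ≺ g ≺ O(n⁵).
Check each option:
  A. n⁴ — O(n⁴) is strictly between O(n³) and O(n⁵) ✓
  B. eⁿ — O(eⁿ) does not grow strictly slower than h(n)
  C. log³(n) — O(log³ n) does not grow strictly faster than f(n)
  D. 4ⁿ — O(4ⁿ) does not grow strictly slower than h(n)

Only option A (n⁴) lies strictly between.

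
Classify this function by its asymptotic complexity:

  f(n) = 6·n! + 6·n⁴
O(n!)

The dominant term in 6·n! + 6·n⁴ is 6·n!, which is Θ(n!).
Lower-order terms (6·n⁴) are asymptotically negligible.
Constants are absorbed, so the tightest bound is O(n!).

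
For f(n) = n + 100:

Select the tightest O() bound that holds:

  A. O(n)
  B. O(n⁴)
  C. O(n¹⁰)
A

f(n) = n + 100 is O(n).
All listed options are valid Big-O bounds (upper bounds),
but O(n) is the tightest (smallest valid bound).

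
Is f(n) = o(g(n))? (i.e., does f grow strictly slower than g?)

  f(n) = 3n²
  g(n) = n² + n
False

f(n) = 3n² is O(n²), and g(n) = n² + n is O(n²).
Since they have the same growth rate, f(n) = o(g(n)) is false.
(f = o(g) requires f to grow strictly slower, not equal.)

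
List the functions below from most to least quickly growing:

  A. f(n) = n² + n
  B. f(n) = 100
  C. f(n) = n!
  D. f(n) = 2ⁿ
C > D > A > B

Comparing growth rates:
C = n! is O(n!)
D = 2ⁿ is O(2ⁿ)
A = n² + n is O(n²)
B = 100 is O(1)

Therefore, the order from fastest to slowest is: C > D > A > B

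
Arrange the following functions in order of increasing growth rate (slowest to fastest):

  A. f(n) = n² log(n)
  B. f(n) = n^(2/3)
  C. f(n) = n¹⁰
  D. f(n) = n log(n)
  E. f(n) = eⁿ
B < D < A < C < E

Comparing growth rates:
B = n^(2/3) is O(n^(2/3))
D = n log(n) is O(n log n)
A = n² log(n) is O(n² log n)
C = n¹⁰ is O(n¹⁰)
E = eⁿ is O(eⁿ)

Therefore, the order from slowest to fastest is: B < D < A < C < E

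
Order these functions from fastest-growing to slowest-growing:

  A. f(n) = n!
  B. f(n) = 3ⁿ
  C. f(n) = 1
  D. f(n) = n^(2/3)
A > B > D > C

Comparing growth rates:
A = n! is O(n!)
B = 3ⁿ is O(3ⁿ)
D = n^(2/3) is O(n^(2/3))
C = 1 is O(1)

Therefore, the order from fastest to slowest is: A > B > D > C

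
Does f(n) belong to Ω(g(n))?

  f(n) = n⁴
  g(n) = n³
True

f(n) = n⁴ is O(n⁴), and g(n) = n³ is O(n³).
Since O(n⁴) grows at least as fast as O(n³), f(n) = Ω(g(n)) is true.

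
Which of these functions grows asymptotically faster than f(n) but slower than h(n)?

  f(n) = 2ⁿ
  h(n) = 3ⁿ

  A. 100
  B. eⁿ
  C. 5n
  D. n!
B

We need g(n) with 2ⁿ = o(g(n)) and g(n) = o(3ⁿ), i.e. O(2ⁿ) ≺ g ≺ O(3ⁿ).
Check each option:
  A. 100 — O(1) does not grow strictly faster than f(n)
  B. eⁿ — O(eⁿ) is strictly between O(2ⁿ) and O(3ⁿ) ✓
  C. 5n — O(n) does not grow strictly faster than f(n)
  D. n! — O(n!) does not grow strictly slower than h(n)

Only option B (eⁿ) lies strictly between.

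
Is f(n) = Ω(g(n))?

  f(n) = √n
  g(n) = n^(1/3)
True

f(n) = √n is O(√n), and g(n) = n^(1/3) is O(n^(1/3)).
Since O(√n) grows at least as fast as O(n^(1/3)), f(n) = Ω(g(n)) is true.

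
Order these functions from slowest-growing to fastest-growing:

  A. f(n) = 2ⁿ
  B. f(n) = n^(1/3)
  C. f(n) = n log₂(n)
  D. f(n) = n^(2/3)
B < D < C < A

Comparing growth rates:
B = n^(1/3) is O(n^(1/3))
D = n^(2/3) is O(n^(2/3))
C = n log₂(n) is O(n log n)
A = 2ⁿ is O(2ⁿ)

Therefore, the order from slowest to fastest is: B < D < C < A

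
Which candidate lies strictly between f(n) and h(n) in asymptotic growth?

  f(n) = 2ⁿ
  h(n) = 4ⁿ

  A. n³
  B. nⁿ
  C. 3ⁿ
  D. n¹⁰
C

We need g(n) with 2ⁿ = o(g(n)) and g(n) = o(4ⁿ), i.e. O(2ⁿ) ≺ g ≺ O(4ⁿ).
Check each option:
  A. n³ — O(n³) does not grow strictly faster than f(n)
  B. nⁿ — O(nⁿ) does not grow strictly slower than h(n)
  C. 3ⁿ — O(3ⁿ) is strictly between O(2ⁿ) and O(4ⁿ) ✓
  D. n¹⁰ — O(n¹⁰) does not grow strictly faster than f(n)

Only option C (3ⁿ) lies strictly between.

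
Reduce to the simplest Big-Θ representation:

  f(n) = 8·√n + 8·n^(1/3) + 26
Θ(√n)

Order the terms by growth rate: 26 ≺ 8·n^(1/3) ≺ 8·√n.
The fastest-growing term 8·√n dominates as n → ∞; dropping its constant factor gives Θ(√n).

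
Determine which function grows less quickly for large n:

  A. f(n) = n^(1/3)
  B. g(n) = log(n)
B

f(n) = n^(1/3) is O(n^(1/3)), while g(n) = log(n) is O(log n).
Since O(log n) grows slower than O(n^(1/3)), g(n) is dominated.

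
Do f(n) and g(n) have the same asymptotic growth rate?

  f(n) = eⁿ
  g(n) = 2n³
False

f(n) = eⁿ is O(eⁿ), and g(n) = 2n³ is O(n³).
Since they have different growth rates, f(n) = Θ(g(n)) is false.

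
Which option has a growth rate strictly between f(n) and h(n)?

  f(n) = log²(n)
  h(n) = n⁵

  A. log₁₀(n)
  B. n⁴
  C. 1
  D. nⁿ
B

We need g(n) with log²(n) = o(g(n)) and g(n) = o(n⁵), i.e. O(log² n) ≺ g ≺ O(n⁵).
Check each option:
  A. log₁₀(n) — O(log n) does not grow strictly faster than f(n)
  B. n⁴ — O(n⁴) is strictly between O(log² n) and O(n⁵) ✓
  C. 1 — O(1) does not grow strictly faster than f(n)
  D. nⁿ — O(nⁿ) does not grow strictly slower than h(n)

Only option B (n⁴) lies strictly between.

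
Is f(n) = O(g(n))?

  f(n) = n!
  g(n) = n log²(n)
False

f(n) = n! is O(n!), and g(n) = n log²(n) is O(n log² n).
Since O(n!) grows faster than O(n log² n), f(n) = O(g(n)) is false.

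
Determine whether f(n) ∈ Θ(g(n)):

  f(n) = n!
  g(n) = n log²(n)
False

f(n) = n! is O(n!), and g(n) = n log²(n) is O(n log² n).
Since they have different growth rates, f(n) = Θ(g(n)) is false.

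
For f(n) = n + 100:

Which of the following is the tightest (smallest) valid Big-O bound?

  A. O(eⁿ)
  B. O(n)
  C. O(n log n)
B

f(n) = n + 100 is O(n).
All listed options are valid Big-O bounds (upper bounds),
but O(n) is the tightest (smallest valid bound).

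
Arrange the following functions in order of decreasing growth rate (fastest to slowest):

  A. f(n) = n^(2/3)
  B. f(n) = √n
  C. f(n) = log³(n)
A > B > C

Comparing growth rates:
A = n^(2/3) is O(n^(2/3))
B = √n is O(√n)
C = log³(n) is O(log³ n)

Therefore, the order from fastest to slowest is: A > B > C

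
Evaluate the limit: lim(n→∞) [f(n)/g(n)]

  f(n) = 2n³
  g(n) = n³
2

Since 2n³ and n³ have the same growth rate (O(n³)),
the ratio converges to a constant: 2.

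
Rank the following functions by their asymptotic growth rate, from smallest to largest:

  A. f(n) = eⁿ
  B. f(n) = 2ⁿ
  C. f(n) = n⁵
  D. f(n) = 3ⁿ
C < B < A < D

Comparing growth rates:
C = n⁵ is O(n⁵)
B = 2ⁿ is O(2ⁿ)
A = eⁿ is O(eⁿ)
D = 3ⁿ is O(3ⁿ)

Therefore, the order from slowest to fastest is: C < B < A < D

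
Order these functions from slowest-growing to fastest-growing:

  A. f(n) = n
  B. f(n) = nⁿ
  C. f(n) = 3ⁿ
A < C < B

Comparing growth rates:
A = n is O(n)
C = 3ⁿ is O(3ⁿ)
B = nⁿ is O(nⁿ)

Therefore, the order from slowest to fastest is: A < C < B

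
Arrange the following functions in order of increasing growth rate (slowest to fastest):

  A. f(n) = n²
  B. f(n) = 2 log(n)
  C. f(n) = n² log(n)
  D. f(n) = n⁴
B < A < C < D

Comparing growth rates:
B = 2 log(n) is O(log n)
A = n² is O(n²)
C = n² log(n) is O(n² log n)
D = n⁴ is O(n⁴)

Therefore, the order from slowest to fastest is: B < A < C < D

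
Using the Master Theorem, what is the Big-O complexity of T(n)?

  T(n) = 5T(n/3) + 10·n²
Θ(n²)

Master Theorem: a = 5, b = 3, f(n) = 10·n².
Compute the critical exponent d = log₃(5) = 1.465.
Compare f(n) = Θ(n²) against n^d:
  k = 2 > d = 1.465, so f(n) = Ω(n^(d+ε)) — Case 3.
  Regularity: a·(n/b)^2/n^2 = a/b^2 = 5/9 < 1 ✓.
  The top-level work dominates: T(n) = Θ(f(n)) = Θ(n²).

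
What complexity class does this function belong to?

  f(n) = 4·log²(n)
O(log² n)

The dominant term in 4·log²(n) is 4·log²(n), which is Θ(log² n).
Constants are absorbed, so the tightest bound is O(log² n).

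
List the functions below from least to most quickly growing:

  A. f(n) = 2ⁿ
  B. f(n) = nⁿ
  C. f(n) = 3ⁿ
A < C < B

Comparing growth rates:
A = 2ⁿ is O(2ⁿ)
C = 3ⁿ is O(3ⁿ)
B = nⁿ is O(nⁿ)

Therefore, the order from slowest to fastest is: A < C < B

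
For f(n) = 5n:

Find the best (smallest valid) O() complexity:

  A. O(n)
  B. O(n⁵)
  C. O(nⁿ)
A

f(n) = 5n is O(n).
All listed options are valid Big-O bounds (upper bounds),
but O(n) is the tightest (smallest valid bound).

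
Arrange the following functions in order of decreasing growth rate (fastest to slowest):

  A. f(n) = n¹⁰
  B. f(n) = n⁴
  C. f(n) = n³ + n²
A > B > C

Comparing growth rates:
A = n¹⁰ is O(n¹⁰)
B = n⁴ is O(n⁴)
C = n³ + n² is O(n³)

Therefore, the order from fastest to slowest is: A > B > C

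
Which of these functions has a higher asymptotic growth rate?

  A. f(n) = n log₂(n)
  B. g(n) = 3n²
B

f(n) = n log₂(n) is O(n log n), while g(n) = 3n² is O(n²).
Since O(n²) grows faster than O(n log n), g(n) dominates.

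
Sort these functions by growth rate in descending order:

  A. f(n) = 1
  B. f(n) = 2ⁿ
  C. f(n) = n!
C > B > A

Comparing growth rates:
C = n! is O(n!)
B = 2ⁿ is O(2ⁿ)
A = 1 is O(1)

Therefore, the order from fastest to slowest is: C > B > A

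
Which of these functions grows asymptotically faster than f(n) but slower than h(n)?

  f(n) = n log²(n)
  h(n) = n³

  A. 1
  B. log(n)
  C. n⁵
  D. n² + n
D

We need g(n) with n log²(n) = o(g(n)) and g(n) = o(n³), i.e. O(n log² n) ≺ g ≺ O(n³).
Check each option:
  A. 1 — O(1) does not grow strictly faster than f(n)
  B. log(n) — O(log n) does not grow strictly faster than f(n)
  C. n⁵ — O(n⁵) does not grow strictly slower than h(n)
  D. n² + n — O(n²) is strictly between O(n log² n) and O(n³) ✓

Only option D (n² + n) lies strictly between.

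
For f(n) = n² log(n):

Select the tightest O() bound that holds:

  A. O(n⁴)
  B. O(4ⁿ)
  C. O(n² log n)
C

f(n) = n² log(n) is O(n² log n).
All listed options are valid Big-O bounds (upper bounds),
but O(n² log n) is the tightest (smallest valid bound).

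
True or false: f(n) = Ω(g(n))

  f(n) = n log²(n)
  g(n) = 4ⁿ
False

f(n) = n log²(n) is O(n log² n), and g(n) = 4ⁿ is O(4ⁿ).
Since O(n log² n) grows slower than O(4ⁿ), f(n) = Ω(g(n)) is false.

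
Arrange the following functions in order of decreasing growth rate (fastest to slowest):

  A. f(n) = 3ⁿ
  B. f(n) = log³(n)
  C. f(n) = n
A > C > B

Comparing growth rates:
A = 3ⁿ is O(3ⁿ)
C = n is O(n)
B = log³(n) is O(log³ n)

Therefore, the order from fastest to slowest is: A > C > B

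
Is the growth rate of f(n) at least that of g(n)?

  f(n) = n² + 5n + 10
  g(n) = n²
True

f(n) = n² + 5n + 10 and g(n) = n² are both O(n²).
Big-Ω permits equal growth rates (f ≥ c·g for some c > 0), so f(n) = Ω(g(n)) is true.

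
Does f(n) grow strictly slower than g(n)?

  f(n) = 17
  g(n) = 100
False

f(n) = 17 is O(1), and g(n) = 100 is O(1).
Since they have the same growth rate, f(n) = o(g(n)) is false.
(f = o(g) requires f to grow strictly slower, not equal.)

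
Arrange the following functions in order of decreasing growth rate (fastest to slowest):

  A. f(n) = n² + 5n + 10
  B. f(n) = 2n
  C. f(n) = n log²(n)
A > C > B

Comparing growth rates:
A = n² + 5n + 10 is O(n²)
C = n log²(n) is O(n log² n)
B = 2n is O(n)

Therefore, the order from fastest to slowest is: A > C > B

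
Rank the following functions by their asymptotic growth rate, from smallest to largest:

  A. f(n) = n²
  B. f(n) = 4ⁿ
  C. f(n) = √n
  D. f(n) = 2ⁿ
C < A < D < B

Comparing growth rates:
C = √n is O(√n)
A = n² is O(n²)
D = 2ⁿ is O(2ⁿ)
B = 4ⁿ is O(4ⁿ)

Therefore, the order from slowest to fastest is: C < A < D < B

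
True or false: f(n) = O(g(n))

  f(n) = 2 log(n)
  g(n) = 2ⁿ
True

f(n) = 2 log(n) is O(log n), and g(n) = 2ⁿ is O(2ⁿ).
Since O(log n) ⊆ O(2ⁿ) (f grows no faster than g), f(n) = O(g(n)) is true.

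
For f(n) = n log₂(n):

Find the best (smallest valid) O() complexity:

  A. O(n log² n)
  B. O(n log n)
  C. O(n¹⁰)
B

f(n) = n log₂(n) is O(n log n).
All listed options are valid Big-O bounds (upper bounds),
but O(n log n) is the tightest (smallest valid bound).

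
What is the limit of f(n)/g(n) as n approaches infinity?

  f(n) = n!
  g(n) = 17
∞

Since n! (O(n!)) grows faster than 17 (O(1)),
the ratio f(n)/g(n) → ∞ as n → ∞.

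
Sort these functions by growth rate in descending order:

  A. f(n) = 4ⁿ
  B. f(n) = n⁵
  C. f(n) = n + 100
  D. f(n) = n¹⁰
A > D > B > C

Comparing growth rates:
A = 4ⁿ is O(4ⁿ)
D = n¹⁰ is O(n¹⁰)
B = n⁵ is O(n⁵)
C = n + 100 is O(n)

Therefore, the order from fastest to slowest is: A > D > B > C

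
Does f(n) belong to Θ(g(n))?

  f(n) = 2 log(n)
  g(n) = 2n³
False

f(n) = 2 log(n) is O(log n), and g(n) = 2n³ is O(n³).
Since they have different growth rates, f(n) = Θ(g(n)) is false.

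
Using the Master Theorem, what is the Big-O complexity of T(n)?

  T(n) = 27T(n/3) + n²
Θ(n³)

Master Theorem: a = 27, b = 3, f(n) = n².
Compute the critical exponent d = log₃(27) = 3.
Compare f(n) = Θ(n²) against n^d:
  k = 2 < d = 3, so f(n) = O(n^(d-ε)) — Case 1.
  The recursion cost dominates: T(n) = Θ(n^d) = Θ(n³).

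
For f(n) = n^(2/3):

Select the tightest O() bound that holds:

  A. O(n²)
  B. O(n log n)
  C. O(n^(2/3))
C

f(n) = n^(2/3) is O(n^(2/3)).
All listed options are valid Big-O bounds (upper bounds),
but O(n^(2/3)) is the tightest (smallest valid bound).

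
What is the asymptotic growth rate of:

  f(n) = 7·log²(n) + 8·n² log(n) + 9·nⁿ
Θ(nⁿ)

Order the terms by growth rate: 7·log²(n) ≺ 8·n² log(n) ≺ 9·nⁿ.
The fastest-growing term 9·nⁿ dominates as n → ∞; dropping its constant factor gives Θ(nⁿ).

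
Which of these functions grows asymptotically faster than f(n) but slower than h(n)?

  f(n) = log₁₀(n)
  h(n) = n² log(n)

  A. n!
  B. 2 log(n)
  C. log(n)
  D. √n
D

We need g(n) with log₁₀(n) = o(g(n)) and g(n) = o(n² log(n)), i.e. O(log n) ≺ g ≺ O(n² log n).
Check each option:
  A. n! — O(n!) does not grow strictly slower than h(n)
  B. 2 log(n) — O(log n) does not grow strictly faster than f(n)
  C. log(n) — O(log n) does not grow strictly faster than f(n)
  D. √n — O(√n) is strictly between O(log n) and O(n² log n) ✓

Only option D (√n) lies strictly between.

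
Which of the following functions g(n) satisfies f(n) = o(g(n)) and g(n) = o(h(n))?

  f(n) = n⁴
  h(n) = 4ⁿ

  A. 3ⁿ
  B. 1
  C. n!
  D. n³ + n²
A

We need g(n) with n⁴ = o(g(n)) and g(n) = o(4ⁿ), i.e. O(n⁴) ≺ g ≺ O(4ⁿ).
Check each option:
  A. 3ⁿ — O(3ⁿ) is strictly between O(n⁴) and O(4ⁿ) ✓
  B. 1 — O(1) does not grow strictly faster than f(n)
  C. n! — O(n!) does not grow strictly slower than h(n)
  D. n³ + n² — O(n³) does not grow strictly faster than f(n)

Only option A (3ⁿ) lies strictly between.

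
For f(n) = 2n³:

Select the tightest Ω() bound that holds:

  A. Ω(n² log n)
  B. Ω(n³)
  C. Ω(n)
B

f(n) = 2n³ is Ω(n³).
All listed options are valid Big-Ω bounds (lower bounds),
but Ω(n³) is the tightest (largest valid bound).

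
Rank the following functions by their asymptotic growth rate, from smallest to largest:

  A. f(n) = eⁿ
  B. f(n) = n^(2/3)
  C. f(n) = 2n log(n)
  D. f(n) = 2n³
B < C < D < A

Comparing growth rates:
B = n^(2/3) is O(n^(2/3))
C = 2n log(n) is O(n log n)
D = 2n³ is O(n³)
A = eⁿ is O(eⁿ)

Therefore, the order from slowest to fastest is: B < C < D < A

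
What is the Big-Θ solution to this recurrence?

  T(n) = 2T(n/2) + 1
Θ(n)

Master Theorem: a = 2, b = 2, f(n) = 1.
Compute the critical exponent d = log₂(2) = 1.
Compare f(n) = Θ(1) against n^d:
  k = 0 < d = 1, so f(n) = O(n^(d-ε)) — Case 1.
  The recursion cost dominates: T(n) = Θ(n^d) = Θ(n).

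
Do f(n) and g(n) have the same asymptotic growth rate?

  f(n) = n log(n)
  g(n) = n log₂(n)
True

f(n) = n log(n) and g(n) = n log₂(n) are both O(n log n).
Since they have the same asymptotic growth rate, f(n) = Θ(g(n)) is true.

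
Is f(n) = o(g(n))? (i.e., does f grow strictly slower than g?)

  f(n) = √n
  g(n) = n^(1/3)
False

f(n) = √n is O(√n), and g(n) = n^(1/3) is O(n^(1/3)).
Since O(√n) grows faster than or equal to O(n^(1/3)), f(n) = o(g(n)) is false.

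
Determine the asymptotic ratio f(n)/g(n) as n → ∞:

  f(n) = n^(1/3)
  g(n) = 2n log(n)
0

Since n^(1/3) (O(n^(1/3))) grows slower than 2n log(n) (O(n log n)),
the ratio f(n)/g(n) → 0 as n → ∞.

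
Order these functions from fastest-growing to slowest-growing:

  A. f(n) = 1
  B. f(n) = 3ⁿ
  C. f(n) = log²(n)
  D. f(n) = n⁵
B > D > C > A

Comparing growth rates:
B = 3ⁿ is O(3ⁿ)
D = n⁵ is O(n⁵)
C = log²(n) is O(log² n)
A = 1 is O(1)

Therefore, the order from fastest to slowest is: B > D > C > A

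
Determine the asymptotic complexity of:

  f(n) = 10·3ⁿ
O(3ⁿ)

The dominant term in 10·3ⁿ is 10·3ⁿ, which is Θ(3ⁿ).
Constants are absorbed, so the tightest bound is O(3ⁿ).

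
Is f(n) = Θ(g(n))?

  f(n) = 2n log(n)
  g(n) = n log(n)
True

f(n) = 2n log(n) and g(n) = n log(n) are both O(n log n).
Since they have the same asymptotic growth rate, f(n) = Θ(g(n)) is true.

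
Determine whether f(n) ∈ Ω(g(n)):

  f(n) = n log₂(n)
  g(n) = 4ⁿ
False

f(n) = n log₂(n) is O(n log n), and g(n) = 4ⁿ is O(4ⁿ).
Since O(n log n) grows slower than O(4ⁿ), f(n) = Ω(g(n)) is false.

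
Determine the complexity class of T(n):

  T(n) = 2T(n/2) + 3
Θ(n)

Master Theorem: a = 2, b = 2, f(n) = 3.
Compute the critical exponent d = log₂(2) = 1.
Compare f(n) = Θ(1) against n^d:
  k = 0 < d = 1, so f(n) = O(n^(d-ε)) — Case 1.
  The recursion cost dominates: T(n) = Θ(n^d) = Θ(n).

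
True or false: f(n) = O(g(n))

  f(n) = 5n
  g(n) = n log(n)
True

f(n) = 5n is O(n), and g(n) = n log(n) is O(n log n).
Since O(n) ⊆ O(n log n) (f grows no faster than g), f(n) = O(g(n)) is true.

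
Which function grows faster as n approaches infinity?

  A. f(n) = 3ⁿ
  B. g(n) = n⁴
A

f(n) = 3ⁿ is O(3ⁿ), while g(n) = n⁴ is O(n⁴).
Since O(3ⁿ) grows faster than O(n⁴), f(n) dominates.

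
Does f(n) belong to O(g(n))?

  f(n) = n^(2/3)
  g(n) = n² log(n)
True

f(n) = n^(2/3) is O(n^(2/3)), and g(n) = n² log(n) is O(n² log n).
Since O(n^(2/3)) ⊆ O(n² log n) (f grows no faster than g), f(n) = O(g(n)) is true.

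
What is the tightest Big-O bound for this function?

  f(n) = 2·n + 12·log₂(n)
O(n)

The dominant term in 2·n + 12·log₂(n) is 2·n, which is Θ(n).
Lower-order terms (12·log₂(n)) are asymptotically negligible.
Constants are absorbed, so the tightest bound is O(n).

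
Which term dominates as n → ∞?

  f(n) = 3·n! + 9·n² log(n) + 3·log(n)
3·n!

Looking at each term:
  - 3·n! is O(n!)
  - 9·n² log(n) is O(n² log n)
  - 3·log(n) is O(log n)

The term 3·n! (O(n!)) grows fastest and dominates all others.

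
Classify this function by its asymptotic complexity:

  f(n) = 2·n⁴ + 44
O(n⁴)

The dominant term in 2·n⁴ + 44 is 2·n⁴, which is Θ(n⁴).
Lower-order terms (44) are asymptotically negligible.
Constants are absorbed, so the tightest bound is O(n⁴).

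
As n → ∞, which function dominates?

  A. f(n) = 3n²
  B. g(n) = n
A

f(n) = 3n² is O(n²), while g(n) = n is O(n).
Since O(n²) grows faster than O(n), f(n) dominates.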